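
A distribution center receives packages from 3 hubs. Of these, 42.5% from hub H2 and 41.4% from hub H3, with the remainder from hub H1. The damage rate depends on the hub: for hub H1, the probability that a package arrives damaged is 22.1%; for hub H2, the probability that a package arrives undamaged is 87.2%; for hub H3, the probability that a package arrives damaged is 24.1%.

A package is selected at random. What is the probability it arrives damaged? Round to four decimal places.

P(D) ≈ 0.1898

P(H1) = 1 − (0.425 + 0.414) = 0.161.
P(D|H2) = 1 − 0.872 = 0.128.
Using total probability over the partition,
P(D) = P(D|H1)·P(H1) + P(D|H2)·P(H2) + P(D|H3)·P(H3)
      = 0.221·0.161 + 0.128·0.425 + 0.241·0.414
      = 0.035581 + 0.0544 + 0.099774 = 0.189755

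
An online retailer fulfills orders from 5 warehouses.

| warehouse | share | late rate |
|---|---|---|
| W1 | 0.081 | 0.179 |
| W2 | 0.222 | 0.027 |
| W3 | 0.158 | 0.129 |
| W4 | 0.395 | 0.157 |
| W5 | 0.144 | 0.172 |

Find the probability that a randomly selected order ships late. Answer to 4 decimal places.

Summing over the partition,
P(L) = P(L|W1)·P(W1) + P(L|W2)·P(W2) + P(L|W3)·P(W3) + P(L|W4)·P(W4) + P(L|W5)·P(W5)
      = 0.179·0.081 + 0.027·0.222 + 0.129·0.158 + 0.157·0.395 + 0.172·0.144
      = 0.014499 + 0.005994 + 0.020382 + 0.062015 + 0.024768 = 0.127658

P(L) ≈ 0.1277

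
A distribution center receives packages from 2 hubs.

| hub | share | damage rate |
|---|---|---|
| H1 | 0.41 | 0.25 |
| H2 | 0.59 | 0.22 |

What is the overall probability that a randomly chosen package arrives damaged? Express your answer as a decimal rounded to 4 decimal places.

0.2323

Using total probability over the partition,
P(D) = P(D|H1)·P(H1) + P(D|H2)·P(H2)
      = 0.25·0.41 + 0.22·0.59
      = 0.1025 + 0.1298 = 0.2323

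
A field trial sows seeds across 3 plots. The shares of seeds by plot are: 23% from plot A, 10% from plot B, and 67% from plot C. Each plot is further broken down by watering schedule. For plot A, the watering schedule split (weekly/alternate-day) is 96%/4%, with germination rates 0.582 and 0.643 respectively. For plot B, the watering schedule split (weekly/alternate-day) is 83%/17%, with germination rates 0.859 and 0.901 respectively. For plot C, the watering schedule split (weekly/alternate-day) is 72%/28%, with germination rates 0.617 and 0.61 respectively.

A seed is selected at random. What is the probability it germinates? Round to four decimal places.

P(G|A) = 0.96·0.582 + 0.04·0.643 = 0.55872 + 0.02572 = 0.58444
P(G|B) = 0.83·0.859 + 0.17·0.901 = 0.71297 + 0.15317 = 0.86614
P(G|C) = 0.72·0.617 + 0.28·0.61 = 0.44424 + 0.1708 = 0.61504
By total probability over the outer partition,
P(G) = 0.23·0.58444 + 0.1·0.86614 + 0.67·0.61504
      = 0.1344212 + 0.086614 + 0.4120768 = 0.633112

P(G) ≈ 0.6331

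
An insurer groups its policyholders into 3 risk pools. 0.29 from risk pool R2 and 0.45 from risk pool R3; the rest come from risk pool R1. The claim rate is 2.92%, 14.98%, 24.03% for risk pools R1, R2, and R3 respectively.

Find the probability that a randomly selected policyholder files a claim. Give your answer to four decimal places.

0.1592

P(R1) = 1 − (0.29 + 0.45) = 0.26.
P(C) = P(C|R1)·P(R1) + P(C|R2)·P(R2) + P(C|R3)·P(R3)
      = 0.0292·0.26 + 0.1498·0.29 + 0.2403·0.45
      = 0.007592 + 0.043442 + 0.108135 = 0.159169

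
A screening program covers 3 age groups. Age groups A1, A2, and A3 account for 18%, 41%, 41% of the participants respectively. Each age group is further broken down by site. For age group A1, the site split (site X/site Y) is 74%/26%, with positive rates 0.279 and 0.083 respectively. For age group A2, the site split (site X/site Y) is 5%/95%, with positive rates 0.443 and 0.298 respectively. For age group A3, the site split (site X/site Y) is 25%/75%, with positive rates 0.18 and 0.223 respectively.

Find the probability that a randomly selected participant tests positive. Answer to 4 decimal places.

0.2532

P(T|A1) = 0.74·0.279 + 0.26·0.083 = 0.20646 + 0.02158 = 0.22804
P(T|A2) = 0.05·0.443 + 0.95·0.298 = 0.02215 + 0.2831 = 0.30525
P(T|A3) = 0.25·0.18 + 0.75·0.223 = 0.045 + 0.16725 = 0.21225
Then overall,
P(T) = 0.18·0.22804 + 0.41·0.30525 + 0.41·0.21225
      = 0.0410472 + 0.1251525 + 0.0870225 = 0.2532222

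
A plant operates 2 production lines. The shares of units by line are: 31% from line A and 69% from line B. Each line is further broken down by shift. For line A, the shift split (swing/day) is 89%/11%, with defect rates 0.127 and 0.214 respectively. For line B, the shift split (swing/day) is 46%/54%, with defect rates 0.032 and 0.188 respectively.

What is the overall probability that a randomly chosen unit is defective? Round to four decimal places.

P(D|A) = 0.89·0.127 + 0.11·0.214 = 0.11303 + 0.02354 = 0.13657
P(D|B) = 0.46·0.032 + 0.54·0.188 = 0.01472 + 0.10152 = 0.11624
Then overall,
P(D) = 0.31·0.13657 + 0.69·0.11624
      = 0.0423367 + 0.0802056 = 0.1225423

P(D) ≈ 0.1225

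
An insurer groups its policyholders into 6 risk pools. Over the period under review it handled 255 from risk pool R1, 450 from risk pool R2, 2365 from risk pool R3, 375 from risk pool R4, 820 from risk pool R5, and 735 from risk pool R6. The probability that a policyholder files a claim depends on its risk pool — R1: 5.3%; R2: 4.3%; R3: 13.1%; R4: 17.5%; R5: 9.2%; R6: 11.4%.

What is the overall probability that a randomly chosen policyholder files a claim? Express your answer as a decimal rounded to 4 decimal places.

0.1135

Total: 255 + 450 + 2365 + 375 + 820 + 735 = 5000.
P(R1) = 255/5000 = 0.051. P(R2) = 450/5000 = 0.09. P(R3) = 2365/5000 = 0.473. P(R4) = 375/5000 = 0.075. P(R5) = 820/5000 = 0.164. P(R6) = 735/5000 = 0.147.
P(C) = P(C|R1)·P(R1) + P(C|R2)·P(R2) + P(C|R3)·P(R3) + P(C|R4)·P(R4) + P(C|R5)·P(R5) + P(C|R6)·P(R6)
      = 0.053·0.051 + 0.043·0.09 + 0.131·0.473 + 0.175·0.075 + 0.092·0.164 + 0.114·0.147
      = 0.002703 + 0.00387 + 0.061963 + 0.013125 + 0.015088 + 0.016758 = 0.113507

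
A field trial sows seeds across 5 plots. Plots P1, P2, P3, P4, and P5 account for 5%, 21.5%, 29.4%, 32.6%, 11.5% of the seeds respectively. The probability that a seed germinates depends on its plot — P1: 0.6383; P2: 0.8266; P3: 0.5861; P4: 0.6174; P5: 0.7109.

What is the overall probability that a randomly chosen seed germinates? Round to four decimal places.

0.6650

P(G) = P(G|P1)·P(P1) + P(G|P2)·P(P2) + P(G|P3)·P(P3) + P(G|P4)·P(P4) + P(G|P5)·P(P5)
      = 0.6383·0.05 + 0.8266·0.215 + 0.5861·0.294 + 0.6174·0.326 + 0.7109·0.115
      = 0.031915 + 0.177719 + 0.1723134 + 0.2012724 + 0.0817535 = 0.6649733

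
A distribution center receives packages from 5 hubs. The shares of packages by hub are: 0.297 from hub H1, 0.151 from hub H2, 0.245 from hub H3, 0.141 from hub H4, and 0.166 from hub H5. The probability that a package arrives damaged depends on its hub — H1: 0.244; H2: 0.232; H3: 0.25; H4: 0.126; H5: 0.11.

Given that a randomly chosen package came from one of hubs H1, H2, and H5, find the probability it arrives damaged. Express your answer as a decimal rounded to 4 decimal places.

0.2048

Let S = {H1, H2, H5}.
P(S) = 0.297 + 0.151 + 0.166 = 0.614.
P(D ∩ S) = 0.244·0.297 + 0.232·0.151 + 0.11·0.166 = 0.072468 + 0.035032 + 0.01826 = 0.12576.
P(D | S) = 0.12576 / 0.614 = 0.204821…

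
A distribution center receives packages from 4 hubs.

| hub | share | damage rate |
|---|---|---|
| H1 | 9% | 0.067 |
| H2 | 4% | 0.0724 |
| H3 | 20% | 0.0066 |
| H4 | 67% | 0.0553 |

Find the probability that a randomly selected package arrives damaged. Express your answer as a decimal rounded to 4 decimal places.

P(D) = P(D|H1)·P(H1) + P(D|H2)·P(H2) + P(D|H3)·P(H3) + P(D|H4)·P(H4)
      = 0.067·0.09 + 0.0724·0.04 + 0.0066·0.2 + 0.0553·0.67
      = 0.00603 + 0.002896 + 0.00132 + 0.037051 = 0.047297

P(D) ≈ 0.0473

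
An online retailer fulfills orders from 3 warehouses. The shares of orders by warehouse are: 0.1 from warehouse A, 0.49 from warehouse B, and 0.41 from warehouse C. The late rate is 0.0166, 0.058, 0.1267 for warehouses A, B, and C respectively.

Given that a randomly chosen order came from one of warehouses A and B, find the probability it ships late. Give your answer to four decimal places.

0.0510

Let S = {A, B}.
P(S) = 0.1 + 0.49 = 0.59.
P(L ∩ S) = 0.0166·0.1 + 0.058·0.49 = 0.00166 + 0.02842 = 0.03008.
P(L | S) = 0.03008 / 0.59 = 0.050983…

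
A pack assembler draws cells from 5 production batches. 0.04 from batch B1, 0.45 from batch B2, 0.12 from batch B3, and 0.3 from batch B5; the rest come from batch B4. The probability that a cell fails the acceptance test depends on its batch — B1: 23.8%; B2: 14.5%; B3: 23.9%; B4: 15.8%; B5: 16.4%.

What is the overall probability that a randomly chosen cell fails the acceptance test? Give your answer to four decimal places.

0.1669

P(B4) = 1 − (0.04 + 0.45 + 0.12 + 0.3) = 0.09.
P(F) = P(F|B1)·P(B1) + P(F|B2)·P(B2) + P(F|B3)·P(B3) + P(F|B4)·P(B4) + P(F|B5)·P(B5)
      = 0.238·0.04 + 0.145·0.45 + 0.239·0.12 + 0.158·0.09 + 0.164·0.3
      = 0.00952 + 0.06525 + 0.02868 + 0.01422 + 0.0492 = 0.16687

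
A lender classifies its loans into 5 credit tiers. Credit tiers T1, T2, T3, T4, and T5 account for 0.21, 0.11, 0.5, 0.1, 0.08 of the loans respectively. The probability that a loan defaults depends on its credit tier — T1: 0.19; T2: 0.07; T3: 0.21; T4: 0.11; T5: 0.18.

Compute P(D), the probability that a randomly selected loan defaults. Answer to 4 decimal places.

By the law of total probability,
P(D) = P(D|T1)·P(T1) + P(D|T2)·P(T2) + P(D|T3)·P(T3) + P(D|T4)·P(T4) + P(D|T5)·P(T5)
      = 0.19·0.21 + 0.07·0.11 + 0.21·0.5 + 0.11·0.1 + 0.18·0.08
      = 0.0399 + 0.0077 + 0.105 + 0.011 + 0.0144 = 0.178

0.1780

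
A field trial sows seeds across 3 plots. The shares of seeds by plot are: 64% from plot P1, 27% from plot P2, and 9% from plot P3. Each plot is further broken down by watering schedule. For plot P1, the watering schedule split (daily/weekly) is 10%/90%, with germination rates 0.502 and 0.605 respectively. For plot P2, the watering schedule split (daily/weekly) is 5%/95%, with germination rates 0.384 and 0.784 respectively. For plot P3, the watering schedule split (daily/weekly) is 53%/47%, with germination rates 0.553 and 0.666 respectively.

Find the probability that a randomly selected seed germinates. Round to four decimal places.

P(G|P1) = 0.1·0.502 + 0.9·0.605 = 0.0502 + 0.5445 = 0.5947
P(G|P2) = 0.05·0.384 + 0.95·0.784 = 0.0192 + 0.7448 = 0.764
P(G|P3) = 0.53·0.553 + 0.47·0.666 = 0.29309 + 0.31302 = 0.60611
Then overall,
P(G) = 0.64·0.5947 + 0.27·0.764 + 0.09·0.60611
      = 0.380608 + 0.20628 + 0.0545499 = 0.6414379

0.6414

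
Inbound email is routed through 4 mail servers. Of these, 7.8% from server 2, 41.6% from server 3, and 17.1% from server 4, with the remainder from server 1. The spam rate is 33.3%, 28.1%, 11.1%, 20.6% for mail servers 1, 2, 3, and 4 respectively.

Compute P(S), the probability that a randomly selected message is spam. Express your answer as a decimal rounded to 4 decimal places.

P(1) = 1 − (0.078 + 0.416 + 0.171) = 0.335.
P(S) = P(S|1)·P(1) + P(S|2)·P(2) + P(S|3)·P(3) + P(S|4)·P(4)
      = 0.333·0.335 + 0.281·0.078 + 0.111·0.416 + 0.206·0.171
      = 0.111555 + 0.021918 + 0.046176 + 0.035226 = 0.214875

0.2149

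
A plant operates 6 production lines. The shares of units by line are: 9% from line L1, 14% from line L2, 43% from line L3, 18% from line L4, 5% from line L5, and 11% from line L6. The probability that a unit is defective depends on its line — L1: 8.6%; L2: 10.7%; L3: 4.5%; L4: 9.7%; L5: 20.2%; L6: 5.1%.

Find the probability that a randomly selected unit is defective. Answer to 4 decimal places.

P(D) = P(D|L1)·P(L1) + P(D|L2)·P(L2) + P(D|L3)·P(L3) + P(D|L4)·P(L4) + P(D|L5)·P(L5) + P(D|L6)·P(L6)
      = 0.086·0.09 + 0.107·0.14 + 0.045·0.43 + 0.097·0.18 + 0.202·0.05 + 0.051·0.11
      = 0.00774 + 0.01498 + 0.01935 + 0.01746 + 0.0101 + 0.00561 = 0.07524

P(D) ≈ 0.0752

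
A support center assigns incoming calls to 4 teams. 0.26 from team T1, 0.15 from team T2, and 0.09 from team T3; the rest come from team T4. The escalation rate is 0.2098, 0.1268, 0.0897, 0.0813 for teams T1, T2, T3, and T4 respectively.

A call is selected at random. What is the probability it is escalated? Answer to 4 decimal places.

P(E) ≈ 0.1223

P(T4) = 1 − (0.26 + 0.15 + 0.09) = 0.5.
Summing over the partition,
P(E) = P(E|T1)·P(T1) + P(E|T2)·P(T2) + P(E|T3)·P(T3) + P(E|T4)·P(T4)
      = 0.2098·0.26 + 0.1268·0.15 + 0.0897·0.09 + 0.0813·0.5
      = 0.054548 + 0.01902 + 0.008073 + 0.04065 = 0.122291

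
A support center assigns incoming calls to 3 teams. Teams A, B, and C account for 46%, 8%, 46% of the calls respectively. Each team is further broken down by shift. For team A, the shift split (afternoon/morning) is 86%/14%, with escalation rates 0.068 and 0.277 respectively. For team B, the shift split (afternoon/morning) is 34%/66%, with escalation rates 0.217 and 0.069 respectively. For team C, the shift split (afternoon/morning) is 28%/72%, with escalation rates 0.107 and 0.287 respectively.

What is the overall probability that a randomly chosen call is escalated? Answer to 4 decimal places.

P(E|A) = 0.86·0.068 + 0.14·0.277 = 0.05848 + 0.03878 = 0.09726
P(E|B) = 0.34·0.217 + 0.66·0.069 = 0.07378 + 0.04554 = 0.11932
P(E|C) = 0.28·0.107 + 0.72·0.287 = 0.02996 + 0.20664 = 0.2366
Then overall,
P(E) = 0.46·0.09726 + 0.08·0.11932 + 0.46·0.2366
      = 0.0447396 + 0.0095456 + 0.108836 = 0.1631212

P(E) ≈ 0.1631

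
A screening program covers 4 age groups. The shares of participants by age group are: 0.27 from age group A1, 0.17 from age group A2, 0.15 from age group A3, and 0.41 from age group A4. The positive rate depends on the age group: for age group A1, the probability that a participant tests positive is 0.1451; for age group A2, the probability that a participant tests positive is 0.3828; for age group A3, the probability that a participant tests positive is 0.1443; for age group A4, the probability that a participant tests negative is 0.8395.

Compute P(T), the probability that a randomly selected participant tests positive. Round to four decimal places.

P(T|A4) = 1 − 0.8395 = 0.1605.
Summing over the partition,
P(T) = P(T|A1)·P(A1) + P(T|A2)·P(A2) + P(T|A3)·P(A3) + P(T|A4)·P(A4)
      = 0.1451·0.27 + 0.3828·0.17 + 0.1443·0.15 + 0.1605·0.41
      = 0.039177 + 0.065076 + 0.021645 + 0.065805 = 0.191703

0.1917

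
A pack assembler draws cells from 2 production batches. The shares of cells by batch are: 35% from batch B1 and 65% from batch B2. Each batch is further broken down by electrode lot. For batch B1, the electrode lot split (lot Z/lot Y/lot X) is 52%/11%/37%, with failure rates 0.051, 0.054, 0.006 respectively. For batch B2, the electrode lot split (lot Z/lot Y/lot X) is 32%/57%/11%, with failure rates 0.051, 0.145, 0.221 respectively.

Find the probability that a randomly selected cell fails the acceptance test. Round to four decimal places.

0.0923

P(F|B1) = 0.52·0.051 + 0.11·0.054 + 0.37·0.006 = 0.02652 + 0.00594 + 0.00222 = 0.03468
P(F|B2) = 0.32·0.051 + 0.57·0.145 + 0.11·0.221 = 0.01632 + 0.08265 + 0.02431 = 0.12328
Then overall,
P(F) = 0.35·0.03468 + 0.65·0.12328
      = 0.012138 + 0.080132 = 0.09227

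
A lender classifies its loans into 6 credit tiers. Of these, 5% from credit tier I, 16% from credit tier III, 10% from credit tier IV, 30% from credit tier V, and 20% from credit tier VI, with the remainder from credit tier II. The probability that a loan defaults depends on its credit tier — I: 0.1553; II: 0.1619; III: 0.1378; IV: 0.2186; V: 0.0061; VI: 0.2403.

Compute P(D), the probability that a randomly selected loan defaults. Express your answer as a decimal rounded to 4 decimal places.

P(II) = 1 − (0.05 + 0.16 + 0.1 + 0.3 + 0.2) = 0.19.
P(D) = P(D|I)·P(I) + P(D|II)·P(II) + P(D|III)·P(III) + P(D|IV)·P(IV) + P(D|V)·P(V) + P(D|VI)·P(VI)
      = 0.1553·0.05 + 0.1619·0.19 + 0.1378·0.16 + 0.2186·0.1 + 0.0061·0.3 + 0.2403·0.2
      = 0.007765 + 0.030761 + 0.022048 + 0.02186 + 0.00183 + 0.04806 = 0.132324

P(D) ≈ 0.1323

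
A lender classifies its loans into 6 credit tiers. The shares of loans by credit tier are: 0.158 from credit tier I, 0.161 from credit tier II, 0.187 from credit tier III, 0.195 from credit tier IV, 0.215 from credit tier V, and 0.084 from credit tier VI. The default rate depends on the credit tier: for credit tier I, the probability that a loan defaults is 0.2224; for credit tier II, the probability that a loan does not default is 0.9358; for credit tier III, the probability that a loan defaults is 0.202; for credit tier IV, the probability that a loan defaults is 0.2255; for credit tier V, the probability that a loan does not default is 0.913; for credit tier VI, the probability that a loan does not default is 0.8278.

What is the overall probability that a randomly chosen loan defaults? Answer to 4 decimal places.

P(D|II) = 1 − 0.9358 = 0.0642.
P(D|V) = 1 − 0.913 = 0.087.
P(D|VI) = 1 − 0.8278 = 0.1722.
P(D) = P(D|I)·P(I) + P(D|II)·P(II) + P(D|III)·P(III) + P(D|IV)·P(IV) + P(D|V)·P(V) + P(D|VI)·P(VI)
      = 0.2224·0.158 + 0.0642·0.161 + 0.202·0.187 + 0.2255·0.195 + 0.087·0.215 + 0.1722·0.084
      = 0.0351392 + 0.0103362 + 0.037774 + 0.0439725 + 0.018705 + 0.0144648 = 0.1603917

P(D) ≈ 0.1604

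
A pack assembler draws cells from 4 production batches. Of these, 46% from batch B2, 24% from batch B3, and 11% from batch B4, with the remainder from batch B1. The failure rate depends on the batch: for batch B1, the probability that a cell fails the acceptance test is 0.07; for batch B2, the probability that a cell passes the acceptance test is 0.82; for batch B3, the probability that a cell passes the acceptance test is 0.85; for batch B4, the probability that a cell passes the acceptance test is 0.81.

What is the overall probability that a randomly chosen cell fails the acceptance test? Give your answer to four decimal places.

0.1530

P(B1) = 1 − (0.46 + 0.24 + 0.11) = 0.19.
P(F|B2) = 1 − 0.82 = 0.18.
P(F|B3) = 1 − 0.85 = 0.15.
P(F|B4) = 1 − 0.81 = 0.19.
By the law of total probability,
P(F) = P(F|B1)·P(B1) + P(F|B2)·P(B2) + P(F|B3)·P(B3) + P(F|B4)·P(B4)
      = 0.07·0.19 + 0.18·0.46 + 0.15·0.24 + 0.19·0.11
      = 0.0133 + 0.0828 + 0.036 + 0.0209 = 0.153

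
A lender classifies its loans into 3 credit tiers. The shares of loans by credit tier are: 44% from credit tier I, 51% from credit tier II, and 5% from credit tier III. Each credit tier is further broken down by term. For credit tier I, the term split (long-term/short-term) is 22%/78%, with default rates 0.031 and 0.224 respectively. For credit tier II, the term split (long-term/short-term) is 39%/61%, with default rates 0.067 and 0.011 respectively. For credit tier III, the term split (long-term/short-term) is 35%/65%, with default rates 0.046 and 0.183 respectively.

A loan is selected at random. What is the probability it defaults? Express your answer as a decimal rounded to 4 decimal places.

P(D|I) = 0.22·0.031 + 0.78·0.224 = 0.00682 + 0.17472 = 0.18154
P(D|II) = 0.39·0.067 + 0.61·0.011 = 0.02613 + 0.00671 = 0.03284
P(D|III) = 0.35·0.046 + 0.65·0.183 = 0.0161 + 0.11895 = 0.13505
Then overall,
P(D) = 0.44·0.18154 + 0.51·0.03284 + 0.05·0.13505
      = 0.0798776 + 0.0167484 + 0.0067525 = 0.1033785

P(D) ≈ 0.1034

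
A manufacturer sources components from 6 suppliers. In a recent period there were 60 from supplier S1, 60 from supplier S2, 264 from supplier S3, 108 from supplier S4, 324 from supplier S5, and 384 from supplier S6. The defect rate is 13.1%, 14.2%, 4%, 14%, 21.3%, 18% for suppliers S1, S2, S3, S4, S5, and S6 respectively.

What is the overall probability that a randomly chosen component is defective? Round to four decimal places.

0.1502

Total: 60 + 60 + 264 + 108 + 324 + 384 = 1200.
P(S1) = 60/1200 = 0.05. P(S2) = 60/1200 = 0.05. P(S3) = 264/1200 = 0.22. P(S4) = 108/1200 = 0.09. P(S5) = 324/1200 = 0.27. P(S6) = 384/1200 = 0.32.
P(D) = P(D|S1)·P(S1) + P(D|S2)·P(S2) + P(D|S3)·P(S3) + P(D|S4)·P(S4) + P(D|S5)·P(S5) + P(D|S6)·P(S6)
      = 0.131·0.05 + 0.142·0.05 + 0.04·0.22 + 0.14·0.09 + 0.213·0.27 + 0.18·0.32
      = 0.00655 + 0.0071 + 0.0088 + 0.0126 + 0.05751 + 0.0576 = 0.15016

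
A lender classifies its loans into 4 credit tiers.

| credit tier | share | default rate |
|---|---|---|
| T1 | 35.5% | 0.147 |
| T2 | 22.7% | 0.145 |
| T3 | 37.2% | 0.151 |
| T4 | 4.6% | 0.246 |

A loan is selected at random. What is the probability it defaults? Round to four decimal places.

0.1526

Using total probability over the partition,
P(D) = P(D|T1)·P(T1) + P(D|T2)·P(T2) + P(D|T3)·P(T3) + P(D|T4)·P(T4)
      = 0.147·0.355 + 0.145·0.227 + 0.151·0.372 + 0.246·0.046
      = 0.052185 + 0.032915 + 0.056172 + 0.011316 = 0.152588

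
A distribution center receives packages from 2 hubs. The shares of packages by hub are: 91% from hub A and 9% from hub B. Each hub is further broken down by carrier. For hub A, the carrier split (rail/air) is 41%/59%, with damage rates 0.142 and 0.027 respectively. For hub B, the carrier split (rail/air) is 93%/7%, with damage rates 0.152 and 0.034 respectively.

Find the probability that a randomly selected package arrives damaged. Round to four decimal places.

0.0804

P(D|A) = 0.41·0.142 + 0.59·0.027 = 0.05822 + 0.01593 = 0.07415
P(D|B) = 0.93·0.152 + 0.07·0.034 = 0.14136 + 0.00238 = 0.14374
By total probability over the outer partition,
P(D) = 0.91·0.07415 + 0.09·0.14374
      = 0.0674765 + 0.0129366 = 0.0804131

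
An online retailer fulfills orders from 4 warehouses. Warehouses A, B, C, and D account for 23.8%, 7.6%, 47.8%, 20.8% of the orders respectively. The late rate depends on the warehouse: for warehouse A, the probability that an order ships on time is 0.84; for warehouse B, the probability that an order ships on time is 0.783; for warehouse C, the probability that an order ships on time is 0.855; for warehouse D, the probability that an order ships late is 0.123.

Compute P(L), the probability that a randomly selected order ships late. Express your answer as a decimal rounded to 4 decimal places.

P(L|A) = 1 − 0.84 = 0.16.
P(L|B) = 1 − 0.783 = 0.217.
P(L|C) = 1 − 0.855 = 0.145.
By the law of total probability,
P(L) = P(L|A)·P(A) + P(L|B)·P(B) + P(L|C)·P(C) + P(L|D)·P(D)
      = 0.16·0.238 + 0.217·0.076 + 0.145·0.478 + 0.123·0.208
      = 0.03808 + 0.016492 + 0.06931 + 0.025584 = 0.149466

0.1495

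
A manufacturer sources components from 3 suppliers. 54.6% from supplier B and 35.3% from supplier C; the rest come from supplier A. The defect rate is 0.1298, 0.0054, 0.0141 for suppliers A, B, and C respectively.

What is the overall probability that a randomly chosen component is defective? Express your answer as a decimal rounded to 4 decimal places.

P(A) = 1 − (0.546 + 0.353) = 0.101.
P(D) = P(D|A)·P(A) + P(D|B)·P(B) + P(D|C)·P(C)
      = 0.1298·0.101 + 0.0054·0.546 + 0.0141·0.353
      = 0.0131098 + 0.0029484 + 0.0049773 = 0.0210355

0.0210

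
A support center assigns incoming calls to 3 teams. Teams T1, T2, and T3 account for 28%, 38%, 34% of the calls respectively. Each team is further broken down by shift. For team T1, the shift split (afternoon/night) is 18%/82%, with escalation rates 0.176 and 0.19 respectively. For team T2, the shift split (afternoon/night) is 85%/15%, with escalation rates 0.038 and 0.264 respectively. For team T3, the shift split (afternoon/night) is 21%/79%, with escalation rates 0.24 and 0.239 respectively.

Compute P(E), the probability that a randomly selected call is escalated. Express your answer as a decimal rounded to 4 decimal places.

P(E|T1) = 0.18·0.176 + 0.82·0.19 = 0.03168 + 0.1558 = 0.18748
P(E|T2) = 0.85·0.038 + 0.15·0.264 = 0.0323 + 0.0396 = 0.0719
P(E|T3) = 0.21·0.24 + 0.79·0.239 = 0.0504 + 0.18881 = 0.23921
By total probability over the outer partition,
P(E) = 0.28·0.18748 + 0.38·0.0719 + 0.34·0.23921
      = 0.0524944 + 0.027322 + 0.0813314 = 0.1611478

0.1611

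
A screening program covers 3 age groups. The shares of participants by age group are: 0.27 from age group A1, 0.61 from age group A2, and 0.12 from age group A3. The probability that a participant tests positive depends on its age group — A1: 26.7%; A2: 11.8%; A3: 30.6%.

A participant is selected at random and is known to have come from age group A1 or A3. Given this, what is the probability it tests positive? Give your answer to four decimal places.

Let S = {A1, A3}.
P(S) = 0.27 + 0.12 = 0.39.
P(T ∩ S) = 0.267·0.27 + 0.306·0.12 = 0.07209 + 0.03672 = 0.10881.
P(T | S) = 0.10881 / 0.39 = 0.279000…

0.2790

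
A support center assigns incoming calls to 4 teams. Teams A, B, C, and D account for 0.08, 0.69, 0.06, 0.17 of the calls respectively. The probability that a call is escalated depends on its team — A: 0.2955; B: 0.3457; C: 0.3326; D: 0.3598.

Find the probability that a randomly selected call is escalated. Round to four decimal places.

P(E) ≈ 0.3433

P(E) = P(E|A)·P(A) + P(E|B)·P(B) + P(E|C)·P(C) + P(E|D)·P(D)
      = 0.2955·0.08 + 0.3457·0.69 + 0.3326·0.06 + 0.3598·0.17
      = 0.02364 + 0.238533 + 0.019956 + 0.061166 = 0.343295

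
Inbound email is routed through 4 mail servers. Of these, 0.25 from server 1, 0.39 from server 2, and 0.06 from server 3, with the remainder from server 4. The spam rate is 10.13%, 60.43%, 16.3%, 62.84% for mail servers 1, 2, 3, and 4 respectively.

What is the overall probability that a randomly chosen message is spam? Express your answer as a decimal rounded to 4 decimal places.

0.4593

P(4) = 1 − (0.25 + 0.39 + 0.06) = 0.3.
By the law of total probability,
P(S) = P(S|1)·P(1) + P(S|2)·P(2) + P(S|3)·P(3) + P(S|4)·P(4)
      = 0.1013·0.25 + 0.6043·0.39 + 0.163·0.06 + 0.6284·0.3
      = 0.025325 + 0.235677 + 0.00978 + 0.18852 = 0.459302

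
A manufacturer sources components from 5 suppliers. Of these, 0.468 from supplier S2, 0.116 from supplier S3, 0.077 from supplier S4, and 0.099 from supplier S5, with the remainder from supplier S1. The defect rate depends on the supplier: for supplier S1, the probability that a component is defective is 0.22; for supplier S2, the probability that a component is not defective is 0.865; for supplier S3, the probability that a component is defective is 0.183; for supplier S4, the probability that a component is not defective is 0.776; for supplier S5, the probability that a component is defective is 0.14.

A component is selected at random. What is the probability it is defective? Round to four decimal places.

P(D) ≈ 0.1683

P(S1) = 1 − (0.468 + 0.116 + 0.077 + 0.099) = 0.24.
P(D|S2) = 1 − 0.865 = 0.135.
P(D|S4) = 1 − 0.776 = 0.224.
Summing over the partition,
P(D) = P(D|S1)·P(S1) + P(D|S2)·P(S2) + P(D|S3)·P(S3) + P(D|S4)·P(S4) + P(D|S5)·P(S5)
      = 0.22·0.24 + 0.135·0.468 + 0.183·0.116 + 0.224·0.077 + 0.14·0.099
      = 0.0528 + 0.06318 + 0.021228 + 0.017248 + 0.01386 = 0.168316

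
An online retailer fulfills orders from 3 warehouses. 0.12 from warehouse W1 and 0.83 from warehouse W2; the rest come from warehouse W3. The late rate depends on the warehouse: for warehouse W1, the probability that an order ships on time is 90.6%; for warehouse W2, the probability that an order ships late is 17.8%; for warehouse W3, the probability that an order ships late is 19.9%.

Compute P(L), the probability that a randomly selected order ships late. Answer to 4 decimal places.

P(W3) = 1 − (0.12 + 0.83) = 0.05.
P(L|W1) = 1 − 0.906 = 0.094.
By the law of total probability,
P(L) = P(L|W1)·P(W1) + P(L|W2)·P(W2) + P(L|W3)·P(W3)
      = 0.094·0.12 + 0.178·0.83 + 0.199·0.05
      = 0.01128 + 0.14774 + 0.00995 = 0.16897

0.1690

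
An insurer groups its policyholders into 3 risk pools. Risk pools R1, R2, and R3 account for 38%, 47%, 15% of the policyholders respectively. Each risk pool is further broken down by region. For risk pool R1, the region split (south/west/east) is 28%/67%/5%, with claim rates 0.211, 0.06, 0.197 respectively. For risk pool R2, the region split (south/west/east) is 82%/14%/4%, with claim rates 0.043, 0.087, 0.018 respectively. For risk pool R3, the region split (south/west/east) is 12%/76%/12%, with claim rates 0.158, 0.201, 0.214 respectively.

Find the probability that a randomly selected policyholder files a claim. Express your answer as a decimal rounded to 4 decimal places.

P(C|R1) = 0.28·0.211 + 0.67·0.06 + 0.05·0.197 = 0.05908 + 0.0402 + 0.00985 = 0.10913
P(C|R2) = 0.82·0.043 + 0.14·0.087 + 0.04·0.018 = 0.03526 + 0.01218 + 0.00072 = 0.04816
P(C|R3) = 0.12·0.158 + 0.76·0.201 + 0.12·0.214 = 0.01896 + 0.15276 + 0.02568 = 0.1974
Then overall,
P(C) = 0.38·0.10913 + 0.47·0.04816 + 0.15·0.1974
      = 0.0414694 + 0.0226352 + 0.02961 = 0.0937146

P(C) ≈ 0.0937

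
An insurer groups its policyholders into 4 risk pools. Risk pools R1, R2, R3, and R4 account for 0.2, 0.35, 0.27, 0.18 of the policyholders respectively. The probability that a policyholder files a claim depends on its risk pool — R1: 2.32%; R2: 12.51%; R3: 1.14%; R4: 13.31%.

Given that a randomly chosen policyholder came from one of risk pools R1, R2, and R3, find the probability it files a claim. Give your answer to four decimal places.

0.0628

Let S = {R1, R2, R3}.
P(S) = 0.2 + 0.35 + 0.27 = 0.82.
P(C ∩ S) = 0.0232·0.2 + 0.1251·0.35 + 0.0114·0.27 = 0.00464 + 0.043785 + 0.003078 = 0.051503.
P(C | S) = 0.051503 / 0.82 = 0.062809…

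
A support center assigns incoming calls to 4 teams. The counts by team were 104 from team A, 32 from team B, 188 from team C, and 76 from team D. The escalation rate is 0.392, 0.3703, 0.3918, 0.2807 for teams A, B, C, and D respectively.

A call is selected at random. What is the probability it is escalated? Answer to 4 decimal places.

0.3690

Total: 104 + 32 + 188 + 76 = 400.
P(A) = 104/400 = 0.26. P(B) = 32/400 = 0.08. P(C) = 188/400 = 0.47. P(D) = 76/400 = 0.19.
Using total probability over the partition,
P(E) = P(E|A)·P(A) + P(E|B)·P(B) + P(E|C)·P(C) + P(E|D)·P(D)
      = 0.392·0.26 + 0.3703·0.08 + 0.3918·0.47 + 0.2807·0.19
      = 0.10192 + 0.029624 + 0.184146 + 0.053333 = 0.369023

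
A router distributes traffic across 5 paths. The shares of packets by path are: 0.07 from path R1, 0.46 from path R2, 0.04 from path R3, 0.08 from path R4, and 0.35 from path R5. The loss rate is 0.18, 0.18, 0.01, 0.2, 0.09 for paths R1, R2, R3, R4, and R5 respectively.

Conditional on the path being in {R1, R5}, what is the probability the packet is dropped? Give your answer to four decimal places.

Let S = {R1, R5}.
P(S) = 0.07 + 0.35 = 0.42.
P(L ∩ S) = 0.18·0.07 + 0.09·0.35 = 0.0126 + 0.0315 = 0.0441.
P(L | S) = 0.0441 / 0.42 = 0.105000…

P(L|S) ≈ 0.1050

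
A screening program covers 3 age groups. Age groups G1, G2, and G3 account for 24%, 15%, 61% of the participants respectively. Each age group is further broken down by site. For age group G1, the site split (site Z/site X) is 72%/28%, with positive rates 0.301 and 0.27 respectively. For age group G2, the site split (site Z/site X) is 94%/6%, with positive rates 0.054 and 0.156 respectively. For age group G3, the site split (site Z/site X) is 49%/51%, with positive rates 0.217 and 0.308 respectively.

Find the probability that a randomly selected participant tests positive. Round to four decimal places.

P(T|G1) = 0.72·0.301 + 0.28·0.27 = 0.21672 + 0.0756 = 0.29232
P(T|G2) = 0.94·0.054 + 0.06·0.156 = 0.05076 + 0.00936 = 0.06012
P(T|G3) = 0.49·0.217 + 0.51·0.308 = 0.10633 + 0.15708 = 0.26341
Then overall,
P(T) = 0.24·0.29232 + 0.15·0.06012 + 0.61·0.26341
      = 0.0701568 + 0.009018 + 0.1606801 = 0.2398549

P(T) ≈ 0.2399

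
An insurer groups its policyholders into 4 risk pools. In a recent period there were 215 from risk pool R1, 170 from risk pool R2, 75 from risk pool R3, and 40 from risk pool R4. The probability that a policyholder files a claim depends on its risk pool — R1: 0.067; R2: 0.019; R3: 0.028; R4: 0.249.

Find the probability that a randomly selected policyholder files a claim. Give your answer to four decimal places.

Total: 215 + 170 + 75 + 40 = 500.
P(R1) = 215/500 = 0.43. P(R2) = 170/500 = 0.34. P(R3) = 75/500 = 0.15. P(R4) = 40/500 = 0.08.
Summing over the partition,
P(C) = P(C|R1)·P(R1) + P(C|R2)·P(R2) + P(C|R3)·P(R3) + P(C|R4)·P(R4)
      = 0.067·0.43 + 0.019·0.34 + 0.028·0.15 + 0.249·0.08
      = 0.02881 + 0.00646 + 0.0042 + 0.01992 = 0.05939

0.0594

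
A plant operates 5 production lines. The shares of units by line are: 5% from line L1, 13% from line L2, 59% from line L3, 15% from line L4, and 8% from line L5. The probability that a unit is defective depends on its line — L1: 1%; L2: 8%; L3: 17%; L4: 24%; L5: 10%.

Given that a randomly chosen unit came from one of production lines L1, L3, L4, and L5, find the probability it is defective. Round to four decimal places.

Let S = {L1, L3, L4, L5}.
P(S) = 0.05 + 0.59 + 0.15 + 0.08 = 0.87.
P(D ∩ S) = 0.01·0.05 + 0.17·0.59 + 0.24·0.15 + 0.1·0.08 = 0.0005 + 0.1003 + 0.036 + 0.008 = 0.1448.
P(D | S) = 0.1448 / 0.87 = 0.166437…

P(D|S) ≈ 0.1664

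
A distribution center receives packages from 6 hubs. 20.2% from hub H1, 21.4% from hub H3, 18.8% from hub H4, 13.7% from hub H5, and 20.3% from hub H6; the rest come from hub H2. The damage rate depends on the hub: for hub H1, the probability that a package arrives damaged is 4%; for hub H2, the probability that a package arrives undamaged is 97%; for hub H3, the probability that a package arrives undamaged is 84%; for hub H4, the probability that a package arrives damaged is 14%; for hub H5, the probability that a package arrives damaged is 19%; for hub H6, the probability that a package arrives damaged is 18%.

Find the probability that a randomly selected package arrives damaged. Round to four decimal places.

P(H2) = 1 − (0.202 + 0.214 + 0.188 + 0.137 + 0.203) = 0.056.
P(D|H2) = 1 − 0.97 = 0.03.
P(D|H3) = 1 − 0.84 = 0.16.
P(D) = P(D|H1)·P(H1) + P(D|H2)·P(H2) + P(D|H3)·P(H3) + P(D|H4)·P(H4) + P(D|H5)·P(H5) + P(D|H6)·P(H6)
      = 0.04·0.202 + 0.03·0.056 + 0.16·0.214 + 0.14·0.188 + 0.19·0.137 + 0.18·0.203
      = 0.00808 + 0.00168 + 0.03424 + 0.02632 + 0.02603 + 0.03654 = 0.13289

P(D) ≈ 0.1329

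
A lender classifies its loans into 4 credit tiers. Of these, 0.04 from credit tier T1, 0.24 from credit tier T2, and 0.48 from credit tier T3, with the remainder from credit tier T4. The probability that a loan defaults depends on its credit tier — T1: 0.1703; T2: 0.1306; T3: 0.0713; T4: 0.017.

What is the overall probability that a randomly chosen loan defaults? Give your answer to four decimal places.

P(T4) = 1 − (0.04 + 0.24 + 0.48) = 0.24.
P(D) = P(D|T1)·P(T1) + P(D|T2)·P(T2) + P(D|T3)·P(T3) + P(D|T4)·P(T4)
      = 0.1703·0.04 + 0.1306·0.24 + 0.0713·0.48 + 0.017·0.24
      = 0.006812 + 0.031344 + 0.034224 + 0.00408 = 0.07646

0.0765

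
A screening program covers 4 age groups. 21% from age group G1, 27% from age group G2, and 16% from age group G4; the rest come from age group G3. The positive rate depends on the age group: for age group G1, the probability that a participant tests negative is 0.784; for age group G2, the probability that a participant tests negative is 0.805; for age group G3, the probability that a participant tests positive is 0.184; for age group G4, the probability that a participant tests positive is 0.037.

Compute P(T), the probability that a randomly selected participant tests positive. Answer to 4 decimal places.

P(G3) = 1 − (0.21 + 0.27 + 0.16) = 0.36.
P(T|G1) = 1 − 0.784 = 0.216.
P(T|G2) = 1 − 0.805 = 0.195.
By the law of total probability,
P(T) = P(T|G1)·P(G1) + P(T|G2)·P(G2) + P(T|G3)·P(G3) + P(T|G4)·P(G4)
      = 0.216·0.21 + 0.195·0.27 + 0.184·0.36 + 0.037·0.16
      = 0.04536 + 0.05265 + 0.06624 + 0.00592 = 0.17017

P(T) ≈ 0.1702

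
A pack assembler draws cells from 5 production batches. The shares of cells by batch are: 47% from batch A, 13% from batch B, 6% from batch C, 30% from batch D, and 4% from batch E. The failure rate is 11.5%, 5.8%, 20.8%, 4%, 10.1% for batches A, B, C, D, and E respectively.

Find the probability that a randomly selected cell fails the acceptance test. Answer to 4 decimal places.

P(F) ≈ 0.0901

Summing over the partition,
P(F) = P(F|A)·P(A) + P(F|B)·P(B) + P(F|C)·P(C) + P(F|D)·P(D) + P(F|E)·P(E)
      = 0.115·0.47 + 0.058·0.13 + 0.208·0.06 + 0.04·0.3 + 0.101·0.04
      = 0.05405 + 0.00754 + 0.01248 + 0.012 + 0.00404 = 0.09011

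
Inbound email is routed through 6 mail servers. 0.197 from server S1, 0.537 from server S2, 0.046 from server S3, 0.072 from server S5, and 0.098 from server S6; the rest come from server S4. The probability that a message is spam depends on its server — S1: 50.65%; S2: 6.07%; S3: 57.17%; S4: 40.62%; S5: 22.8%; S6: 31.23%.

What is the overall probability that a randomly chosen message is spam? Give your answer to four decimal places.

P(S) ≈ 0.2260

P(S4) = 1 − (0.197 + 0.537 + 0.046 + 0.072 + 0.098) = 0.05.
Using total probability over the partition,
P(S) = P(S|S1)·P(S1) + P(S|S2)·P(S2) + P(S|S3)·P(S3) + P(S|S4)·P(S4) + P(S|S5)·P(S5) + P(S|S6)·P(S6)
      = 0.5065·0.197 + 0.0607·0.537 + 0.5717·0.046 + 0.4062·0.05 + 0.228·0.072 + 0.3123·0.098
      = 0.0997805 + 0.0325959 + 0.0262982 + 0.02031 + 0.016416 + 0.0306054 = 0.226006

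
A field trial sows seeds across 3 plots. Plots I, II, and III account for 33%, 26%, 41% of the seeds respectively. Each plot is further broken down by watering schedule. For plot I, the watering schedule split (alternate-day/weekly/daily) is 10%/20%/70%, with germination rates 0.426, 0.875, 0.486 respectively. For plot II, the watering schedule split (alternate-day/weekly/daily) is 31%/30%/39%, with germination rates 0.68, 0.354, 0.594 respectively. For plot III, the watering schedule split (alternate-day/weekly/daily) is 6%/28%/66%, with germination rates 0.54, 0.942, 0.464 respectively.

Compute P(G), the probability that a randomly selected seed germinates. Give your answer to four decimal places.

P(G|I) = 0.1·0.426 + 0.2·0.875 + 0.7·0.486 = 0.0426 + 0.175 + 0.3402 = 0.5578
P(G|II) = 0.31·0.68 + 0.3·0.354 + 0.39·0.594 = 0.2108 + 0.1062 + 0.23166 = 0.54866
P(G|III) = 0.06·0.54 + 0.28·0.942 + 0.66·0.464 = 0.0324 + 0.26376 + 0.30624 = 0.6024
Then overall,
P(G) = 0.33·0.5578 + 0.26·0.54866 + 0.41·0.6024
      = 0.184074 + 0.1426516 + 0.246984 = 0.5737096

0.5737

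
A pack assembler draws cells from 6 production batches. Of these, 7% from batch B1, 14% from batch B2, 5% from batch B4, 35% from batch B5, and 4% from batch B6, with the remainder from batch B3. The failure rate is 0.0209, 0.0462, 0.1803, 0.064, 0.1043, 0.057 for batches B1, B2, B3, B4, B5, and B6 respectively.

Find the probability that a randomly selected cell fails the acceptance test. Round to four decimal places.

P(B3) = 1 − (0.07 + 0.14 + 0.05 + 0.35 + 0.04) = 0.35.
P(F) = P(F|B1)·P(B1) + P(F|B2)·P(B2) + P(F|B3)·P(B3) + P(F|B4)·P(B4) + P(F|B5)·P(B5) + P(F|B6)·P(B6)
      = 0.0209·0.07 + 0.0462·0.14 + 0.1803·0.35 + 0.064·0.05 + 0.1043·0.35 + 0.057·0.04
      = 0.001463 + 0.006468 + 0.063105 + 0.0032 + 0.036505 + 0.00228 = 0.113021

0.1130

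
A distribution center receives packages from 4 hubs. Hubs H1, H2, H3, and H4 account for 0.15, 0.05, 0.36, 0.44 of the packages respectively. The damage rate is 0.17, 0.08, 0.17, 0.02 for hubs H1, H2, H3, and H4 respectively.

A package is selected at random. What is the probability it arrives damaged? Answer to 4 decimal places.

P(D) ≈ 0.0995

P(D) = P(D|H1)·P(H1) + P(D|H2)·P(H2) + P(D|H3)·P(H3) + P(D|H4)·P(H4)
      = 0.17·0.15 + 0.08·0.05 + 0.17·0.36 + 0.02·0.44
      = 0.0255 + 0.004 + 0.0612 + 0.0088 = 0.0995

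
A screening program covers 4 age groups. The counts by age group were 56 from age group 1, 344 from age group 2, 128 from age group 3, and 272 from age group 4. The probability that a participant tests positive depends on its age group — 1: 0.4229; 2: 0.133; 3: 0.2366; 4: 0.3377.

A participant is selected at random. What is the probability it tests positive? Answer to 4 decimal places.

0.2395

Total: 56 + 344 + 128 + 272 = 800.
P(1) = 56/800 = 0.07. P(2) = 344/800 = 0.43. P(3) = 128/800 = 0.16. P(4) = 272/800 = 0.34.
By the law of total probability,
P(T) = P(T|1)·P(1) + P(T|2)·P(2) + P(T|3)·P(3) + P(T|4)·P(4)
      = 0.4229·0.07 + 0.133·0.43 + 0.2366·0.16 + 0.3377·0.34
      = 0.029603 + 0.05719 + 0.037856 + 0.114818 = 0.239467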